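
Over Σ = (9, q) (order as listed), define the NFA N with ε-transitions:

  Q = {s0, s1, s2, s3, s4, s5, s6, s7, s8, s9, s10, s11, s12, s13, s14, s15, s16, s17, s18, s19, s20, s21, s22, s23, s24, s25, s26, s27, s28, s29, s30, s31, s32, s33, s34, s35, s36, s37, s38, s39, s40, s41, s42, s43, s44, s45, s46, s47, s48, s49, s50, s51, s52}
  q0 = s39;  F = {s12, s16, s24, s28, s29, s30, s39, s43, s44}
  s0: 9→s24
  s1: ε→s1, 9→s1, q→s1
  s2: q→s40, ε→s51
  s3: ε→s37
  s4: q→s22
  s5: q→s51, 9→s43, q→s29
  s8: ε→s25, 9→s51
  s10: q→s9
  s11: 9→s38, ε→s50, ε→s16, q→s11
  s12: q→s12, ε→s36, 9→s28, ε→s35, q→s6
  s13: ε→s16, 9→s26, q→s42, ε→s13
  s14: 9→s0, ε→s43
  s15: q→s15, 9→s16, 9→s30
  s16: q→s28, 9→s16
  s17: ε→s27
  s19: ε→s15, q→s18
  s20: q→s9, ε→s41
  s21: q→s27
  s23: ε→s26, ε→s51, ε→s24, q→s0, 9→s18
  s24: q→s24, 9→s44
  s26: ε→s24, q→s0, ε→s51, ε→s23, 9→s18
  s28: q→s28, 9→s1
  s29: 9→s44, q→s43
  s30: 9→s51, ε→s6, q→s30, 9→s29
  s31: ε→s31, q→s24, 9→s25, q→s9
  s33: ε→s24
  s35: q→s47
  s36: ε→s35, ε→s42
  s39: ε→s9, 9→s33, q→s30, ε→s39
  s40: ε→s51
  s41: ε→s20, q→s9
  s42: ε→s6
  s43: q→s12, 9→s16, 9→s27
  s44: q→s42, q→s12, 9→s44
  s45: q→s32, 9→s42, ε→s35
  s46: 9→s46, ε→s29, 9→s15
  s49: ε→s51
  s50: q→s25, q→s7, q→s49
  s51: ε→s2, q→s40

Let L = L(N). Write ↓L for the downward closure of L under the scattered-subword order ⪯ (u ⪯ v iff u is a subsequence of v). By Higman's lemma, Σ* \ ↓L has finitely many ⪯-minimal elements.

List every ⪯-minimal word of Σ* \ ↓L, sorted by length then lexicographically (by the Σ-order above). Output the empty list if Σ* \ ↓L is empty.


|Q|=53, |F|=9, |δ|=94 (34 ε).
min D↑ (10 st, q0=0, F={9}): 0:9→1,q→2 1:9→3,q→1 2:9→4,q→2 3:9→3,q→5 4:9→3,q→6 5:9→7,q→5 6:9→8,q→5 7:9→9,q→7 8:9→8,q→7 9:9→9,q→9 (ε-aug+det+¬).
'99q99': N↓-sim [21, 18, 11, 8, 2, 1] end={s1} rej; 5/5 del acc.
'q9q9q9': |S_i|=[21, 18, 16, 14, 4, 2, 1] end={s1} ∉↓L; 6/6 deletions ∈↓L.
'q9qq99': N↓-sim [21, 18, 16, 14, 11, 2, 1] end={s1} rej; 6/6 deletions ∈↓L.
3 obstructions.

A = [99q99, q9q9q9, q9qq99].


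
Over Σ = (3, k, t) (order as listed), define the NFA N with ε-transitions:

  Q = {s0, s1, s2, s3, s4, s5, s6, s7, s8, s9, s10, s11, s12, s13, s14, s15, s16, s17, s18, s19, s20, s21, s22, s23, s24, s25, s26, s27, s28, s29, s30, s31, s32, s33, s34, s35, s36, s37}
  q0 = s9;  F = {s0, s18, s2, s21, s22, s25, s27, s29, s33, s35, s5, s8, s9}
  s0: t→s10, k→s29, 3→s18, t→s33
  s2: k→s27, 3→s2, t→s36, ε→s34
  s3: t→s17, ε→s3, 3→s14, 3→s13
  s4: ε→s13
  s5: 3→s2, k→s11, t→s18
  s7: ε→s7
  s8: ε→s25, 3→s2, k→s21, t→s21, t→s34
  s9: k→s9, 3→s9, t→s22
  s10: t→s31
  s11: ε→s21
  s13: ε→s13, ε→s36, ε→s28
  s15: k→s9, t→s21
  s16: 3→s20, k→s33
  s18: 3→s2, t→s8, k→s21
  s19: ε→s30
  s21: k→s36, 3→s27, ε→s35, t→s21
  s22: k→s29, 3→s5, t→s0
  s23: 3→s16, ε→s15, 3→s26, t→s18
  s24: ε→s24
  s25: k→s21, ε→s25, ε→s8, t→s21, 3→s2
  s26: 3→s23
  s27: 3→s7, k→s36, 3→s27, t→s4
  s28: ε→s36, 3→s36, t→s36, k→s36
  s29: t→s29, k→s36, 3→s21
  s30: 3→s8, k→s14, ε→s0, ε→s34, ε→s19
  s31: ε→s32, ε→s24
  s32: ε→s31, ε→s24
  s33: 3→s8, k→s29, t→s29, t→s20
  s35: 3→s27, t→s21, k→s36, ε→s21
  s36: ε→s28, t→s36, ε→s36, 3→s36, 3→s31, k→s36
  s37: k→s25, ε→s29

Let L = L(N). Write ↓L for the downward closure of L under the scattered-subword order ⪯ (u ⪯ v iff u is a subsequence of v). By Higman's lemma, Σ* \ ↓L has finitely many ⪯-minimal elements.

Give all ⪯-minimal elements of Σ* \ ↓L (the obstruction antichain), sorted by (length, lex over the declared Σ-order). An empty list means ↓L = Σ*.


Antichain: [tkk, t33t, ttttk].

|Q|=38, |F|=13, |δ|=92 (27 ε).
min D↑ (12 st, q0=0, F={8}): 0:3→0,k→0,t→1 1:3→2,k→3,t→4 2:3→5,k→6,t→7 3:3→6,k→8,t→3 4:3→7,k→3,t→9 5:3→5,k→10,t→8 6:3→10,k→8,t→6 7:3→5,k→6,t→11 8:3→8,k→8,t→8 9:3→11,k→3,t→3 10:3→10,k→8,t→8 11:3→5,k→6,t→6 (ε-aug+det+¬).
'tkk': |S_i|=[25, 24, 13, 5] end={s24,s28,s31,s32,s36} ∉↓L; 3/3 deletions ∈↓L.
't33t': |S_i|=[25, 24, 18, 11, 7] end={s13,s24,s28,s31,s32,s36,s4} rej; 4/4 single-dels accept.
'ttttk': |S_i|=[25, 24, 21, 19, 14, 5] end={s24,s28,s31,s32,s36} — reject; 5/5 deletions ∈↓L.
3 obstructions.


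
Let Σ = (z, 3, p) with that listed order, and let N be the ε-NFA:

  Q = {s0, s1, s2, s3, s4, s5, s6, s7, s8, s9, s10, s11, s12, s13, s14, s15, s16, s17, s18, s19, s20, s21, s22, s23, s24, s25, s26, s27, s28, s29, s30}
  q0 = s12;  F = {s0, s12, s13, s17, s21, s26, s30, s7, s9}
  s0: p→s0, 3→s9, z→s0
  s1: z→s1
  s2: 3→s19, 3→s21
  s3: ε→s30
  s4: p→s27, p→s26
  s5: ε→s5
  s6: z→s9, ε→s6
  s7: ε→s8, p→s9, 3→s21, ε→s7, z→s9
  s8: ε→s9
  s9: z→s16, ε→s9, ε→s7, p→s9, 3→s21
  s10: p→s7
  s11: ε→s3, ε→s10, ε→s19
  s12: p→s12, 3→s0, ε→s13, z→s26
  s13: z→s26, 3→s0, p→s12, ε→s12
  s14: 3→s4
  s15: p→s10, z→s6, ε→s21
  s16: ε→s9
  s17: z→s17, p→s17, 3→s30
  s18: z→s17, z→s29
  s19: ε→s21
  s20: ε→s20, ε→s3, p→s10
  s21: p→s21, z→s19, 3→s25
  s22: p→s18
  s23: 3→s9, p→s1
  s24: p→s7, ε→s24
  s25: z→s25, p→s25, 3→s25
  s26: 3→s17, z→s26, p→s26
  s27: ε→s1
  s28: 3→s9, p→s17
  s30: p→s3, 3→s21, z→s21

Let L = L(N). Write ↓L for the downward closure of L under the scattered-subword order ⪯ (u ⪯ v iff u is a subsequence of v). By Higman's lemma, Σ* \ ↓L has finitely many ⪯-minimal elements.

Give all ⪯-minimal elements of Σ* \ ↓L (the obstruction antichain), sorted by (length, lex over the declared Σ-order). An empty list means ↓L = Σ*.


A = [3333, z33z3].

|Q|=31, |F|=9, |δ|=69 (20 ε).
min D↑ (8 st, q0=0, F={7}): 0:z→1,3→2,p→0 1:z→1,3→3,p→1 2:z→2,3→4,p→2 3:z→3,3→5,p→3 4:z→4,3→6,p→4 5:z→6,3→6,p→5 6:z→6,3→7,p→6 7:z→7,3→7,p→7.
'3333': run [14, 11, 9, 3, 1] end={s25} — reject; 4/4 del acc.
'z33z3': |S_i|=[14, 12, 10, 5, 3, 1] end={s25} ∉↓L; 5/5 del acc.
2 minimals (antichain).


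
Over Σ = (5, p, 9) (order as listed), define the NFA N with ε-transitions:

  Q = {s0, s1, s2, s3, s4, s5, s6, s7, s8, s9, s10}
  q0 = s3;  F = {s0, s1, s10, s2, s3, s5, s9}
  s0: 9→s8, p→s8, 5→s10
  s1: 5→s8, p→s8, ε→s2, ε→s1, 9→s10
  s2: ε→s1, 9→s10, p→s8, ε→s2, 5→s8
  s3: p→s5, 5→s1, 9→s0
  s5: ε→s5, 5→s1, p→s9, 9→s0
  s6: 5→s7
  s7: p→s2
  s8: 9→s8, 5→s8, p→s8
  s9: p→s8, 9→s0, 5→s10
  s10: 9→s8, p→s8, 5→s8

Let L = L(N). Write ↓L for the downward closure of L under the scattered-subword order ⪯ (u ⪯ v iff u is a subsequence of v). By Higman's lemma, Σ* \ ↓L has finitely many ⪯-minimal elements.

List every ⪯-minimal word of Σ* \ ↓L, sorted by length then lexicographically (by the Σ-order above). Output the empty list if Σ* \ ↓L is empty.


min(Σ*\↓L) = [55, 5p, 9p, 99, ppp, pp59].

|Q|=11, |F|=7, |δ|=31 (5 ε).
min D↑ (7 st, q0=0, F={4}): 0:5→1,p→2,9→3 1:5→4,p→4,9→5 2:5→1,p→6,9→3 3:5→5,p→4,9→4 4:5→4,p→4,9→4 5:5→4,p→4,9→4 6:5→5,p→4,9→3.
'55': |S_i|=[8, 4, 1] end={s8} ∉↓L; 2/2 deletions ∈↓L.
'5p': N↓-sim [8, 4, 1] end={s8} rej; 2/2 deletions ∈↓L.
'9p': N↓-sim [8, 3, 1] end={s8} — reject; 2/2 single-dels accept.
'99': N↓-sim [8, 3, 1] end={s8} rej; 2/2 single-dels accept.
'ppp': N↓-sim [8, 7, 4, 1] end={s8} rej; 3/3 deletions ∈↓L.
'pp59': N↓-sim [8, 7, 4, 2, 1] end={s8} — reject; 4/4 single-dels accept.
6 obstructions.


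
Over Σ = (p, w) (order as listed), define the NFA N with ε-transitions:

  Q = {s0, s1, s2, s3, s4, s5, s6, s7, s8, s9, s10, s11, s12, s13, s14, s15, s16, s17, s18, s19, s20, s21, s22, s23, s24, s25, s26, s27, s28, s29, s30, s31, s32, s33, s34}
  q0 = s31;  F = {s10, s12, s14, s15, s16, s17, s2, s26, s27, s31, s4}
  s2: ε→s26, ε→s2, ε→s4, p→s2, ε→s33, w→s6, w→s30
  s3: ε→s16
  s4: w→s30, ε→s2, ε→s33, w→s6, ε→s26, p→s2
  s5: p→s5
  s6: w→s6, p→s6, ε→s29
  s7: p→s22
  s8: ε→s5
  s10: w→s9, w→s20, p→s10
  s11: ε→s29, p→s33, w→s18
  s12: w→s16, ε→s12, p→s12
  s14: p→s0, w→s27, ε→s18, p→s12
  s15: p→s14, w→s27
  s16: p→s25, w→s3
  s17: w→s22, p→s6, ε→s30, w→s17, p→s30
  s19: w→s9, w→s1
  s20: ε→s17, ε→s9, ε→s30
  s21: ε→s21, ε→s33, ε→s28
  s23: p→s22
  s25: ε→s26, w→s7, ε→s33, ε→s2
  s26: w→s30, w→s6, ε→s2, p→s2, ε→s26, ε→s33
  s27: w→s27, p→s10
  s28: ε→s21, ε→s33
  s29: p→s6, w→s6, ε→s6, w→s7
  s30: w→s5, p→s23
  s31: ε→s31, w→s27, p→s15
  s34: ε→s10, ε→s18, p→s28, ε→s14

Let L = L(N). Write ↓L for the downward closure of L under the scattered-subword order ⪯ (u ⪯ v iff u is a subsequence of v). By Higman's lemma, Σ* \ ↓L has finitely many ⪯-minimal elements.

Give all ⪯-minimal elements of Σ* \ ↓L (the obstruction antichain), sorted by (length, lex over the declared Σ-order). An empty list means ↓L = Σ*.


|Q|=35, |F|=11, |δ|=78 (33 ε).
min D↑ (10 st, q0=0, F={8}): 0:p→1,w→2 1:p→3,w→2 2:p→4,w→2 3:p→5,w→2 4:p→4,w→6 5:p→5,w→7 6:p→8,w→6 7:p→9,w→7 8:p→8,w→8 9:p→9,w→8 (ε-aug+det+¬).
'wpwp': N↓-sim [25, 19, 16, 10, 7] end={s22,s23,s29,s30,s5,s6,s7} — reject; 4/4 del acc.
'pppwpw': run [25, 24, 23, 20, 17, 12, 7] end={s22,s23,s29,s30,s5,s6,s7} rej; 6/6 deletions ∈↓L.
2 minimals (antichain).

Antichain: [wpwp, pppwpw].


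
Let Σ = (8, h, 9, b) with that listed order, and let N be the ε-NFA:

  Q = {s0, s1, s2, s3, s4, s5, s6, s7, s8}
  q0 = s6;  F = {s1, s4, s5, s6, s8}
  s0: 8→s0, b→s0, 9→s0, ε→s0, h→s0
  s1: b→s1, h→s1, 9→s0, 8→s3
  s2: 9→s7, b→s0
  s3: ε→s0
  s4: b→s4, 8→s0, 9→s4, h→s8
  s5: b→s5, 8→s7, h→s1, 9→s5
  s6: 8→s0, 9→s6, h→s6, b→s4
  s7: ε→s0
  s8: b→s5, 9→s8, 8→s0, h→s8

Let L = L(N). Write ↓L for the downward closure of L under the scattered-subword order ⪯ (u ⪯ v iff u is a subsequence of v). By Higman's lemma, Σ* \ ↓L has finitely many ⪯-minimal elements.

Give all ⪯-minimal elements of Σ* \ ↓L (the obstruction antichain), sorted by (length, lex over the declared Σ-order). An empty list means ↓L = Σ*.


|Q|=9, |F|=5, |δ|=29 (3 ε).
min D↑ (6 st, q0=0, F={1}): 0:8→1,h→0,9→0,b→2 1:8→1,h→1,9→1,b→1 2:8→1,h→3,9→2,b→2 3:8→1,h→3,9→3,b→4 4:8→1,h→5,9→4,b→4 5:8→1,h→5,9→1,b→5 (ε-aug+det+¬).
'8': |S_i|=[8, 3] end={s0,s3,s7} — reject; 1/1 deletions ∈↓L.
'bhbh9': N↓-sim [8, 7, 6, 5, 3, 1] end={s0} rej; 5/5 single-dels accept.
2 minimals (antichain).

A = [8, bhbh9].


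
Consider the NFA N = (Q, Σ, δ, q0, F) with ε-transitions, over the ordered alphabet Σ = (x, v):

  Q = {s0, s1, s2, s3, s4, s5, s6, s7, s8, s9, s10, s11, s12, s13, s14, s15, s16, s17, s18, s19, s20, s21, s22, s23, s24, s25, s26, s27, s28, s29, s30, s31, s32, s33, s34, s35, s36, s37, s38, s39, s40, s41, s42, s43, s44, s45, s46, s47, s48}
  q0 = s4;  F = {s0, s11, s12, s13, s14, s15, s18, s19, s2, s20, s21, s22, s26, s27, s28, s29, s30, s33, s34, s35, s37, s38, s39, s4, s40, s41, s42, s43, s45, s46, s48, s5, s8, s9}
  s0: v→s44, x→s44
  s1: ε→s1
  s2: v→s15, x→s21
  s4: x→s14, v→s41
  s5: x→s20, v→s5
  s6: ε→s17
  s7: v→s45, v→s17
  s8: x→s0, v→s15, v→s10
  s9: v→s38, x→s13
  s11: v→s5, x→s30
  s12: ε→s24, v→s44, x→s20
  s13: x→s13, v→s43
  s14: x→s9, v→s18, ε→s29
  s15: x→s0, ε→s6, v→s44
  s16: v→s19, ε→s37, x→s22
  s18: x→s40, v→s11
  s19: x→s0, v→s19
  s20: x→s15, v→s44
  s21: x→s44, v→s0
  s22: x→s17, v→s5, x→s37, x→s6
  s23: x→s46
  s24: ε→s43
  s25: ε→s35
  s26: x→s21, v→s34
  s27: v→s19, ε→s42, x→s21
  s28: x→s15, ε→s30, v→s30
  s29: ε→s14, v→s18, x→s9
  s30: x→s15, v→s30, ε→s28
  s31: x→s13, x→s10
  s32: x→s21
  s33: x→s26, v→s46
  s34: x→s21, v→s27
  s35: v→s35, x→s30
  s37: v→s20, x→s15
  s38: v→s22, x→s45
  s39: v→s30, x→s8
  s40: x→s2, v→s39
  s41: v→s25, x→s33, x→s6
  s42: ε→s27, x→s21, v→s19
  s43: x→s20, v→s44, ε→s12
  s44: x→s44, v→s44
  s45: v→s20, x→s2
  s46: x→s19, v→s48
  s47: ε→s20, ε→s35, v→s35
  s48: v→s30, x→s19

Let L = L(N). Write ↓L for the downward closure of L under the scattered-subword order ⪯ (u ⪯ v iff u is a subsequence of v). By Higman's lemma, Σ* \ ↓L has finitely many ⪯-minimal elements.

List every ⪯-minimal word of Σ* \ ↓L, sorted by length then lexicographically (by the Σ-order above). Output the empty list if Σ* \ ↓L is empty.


|Q|=49, |F|=34, |δ|=99 (16 ε).
min D↑ (31 st, q0=0, F={26}): 0:x→1,v→2 1:x→3,v→4 2:x→5,v→6 3:x→7,v→8 4:x→9,v→10 5:x→11,v→12 6:x→13,v→6 7:x→7,v→14 8:x→15,v→16 9:x→17,v→18 10:x→13,v→19 11:x→20,v→21 12:x→22,v→23 13:x→24,v→13 14:x→25,v→26 15:x→17,v→25 16:x→27,v→19 17:x→20,v→24 18:x→28,v→13 19:x→25,v→19 20:x→26,v→29 21:x→20,v→30 22:x→29,v→22 23:x→22,v→13 24:x→29,v→26 25:x→24,v→26 26:x→26,v→26 27:x→24,v→25 28:x→29,v→24 29:x→26,v→26 30:x→20,v→22 (ε-aug+det+¬).
'xxxvv': N↓-sim [40, 36, 29, 16, 10, 1] end={s44} rej; 5/5 del acc.
'vxxxx': N↓-sim [40, 35, 24, 14, 3, 1] end={s44} rej; 5/5 del acc.
'vvxxv': N↓-sim [40, 35, 24, 13, 5, 1] end={s44} ∉↓L; 5/5 del acc.
'xvvvxv': |S_i|=[40, 36, 30, 20, 11, 6, 1] end={s44} ∉↓L; 6/6 del acc.
4 words, ⪯-incomp.

min(Σ*\↓L) = [xxxvv, vxxxx, vvxxv, xvvvxv].


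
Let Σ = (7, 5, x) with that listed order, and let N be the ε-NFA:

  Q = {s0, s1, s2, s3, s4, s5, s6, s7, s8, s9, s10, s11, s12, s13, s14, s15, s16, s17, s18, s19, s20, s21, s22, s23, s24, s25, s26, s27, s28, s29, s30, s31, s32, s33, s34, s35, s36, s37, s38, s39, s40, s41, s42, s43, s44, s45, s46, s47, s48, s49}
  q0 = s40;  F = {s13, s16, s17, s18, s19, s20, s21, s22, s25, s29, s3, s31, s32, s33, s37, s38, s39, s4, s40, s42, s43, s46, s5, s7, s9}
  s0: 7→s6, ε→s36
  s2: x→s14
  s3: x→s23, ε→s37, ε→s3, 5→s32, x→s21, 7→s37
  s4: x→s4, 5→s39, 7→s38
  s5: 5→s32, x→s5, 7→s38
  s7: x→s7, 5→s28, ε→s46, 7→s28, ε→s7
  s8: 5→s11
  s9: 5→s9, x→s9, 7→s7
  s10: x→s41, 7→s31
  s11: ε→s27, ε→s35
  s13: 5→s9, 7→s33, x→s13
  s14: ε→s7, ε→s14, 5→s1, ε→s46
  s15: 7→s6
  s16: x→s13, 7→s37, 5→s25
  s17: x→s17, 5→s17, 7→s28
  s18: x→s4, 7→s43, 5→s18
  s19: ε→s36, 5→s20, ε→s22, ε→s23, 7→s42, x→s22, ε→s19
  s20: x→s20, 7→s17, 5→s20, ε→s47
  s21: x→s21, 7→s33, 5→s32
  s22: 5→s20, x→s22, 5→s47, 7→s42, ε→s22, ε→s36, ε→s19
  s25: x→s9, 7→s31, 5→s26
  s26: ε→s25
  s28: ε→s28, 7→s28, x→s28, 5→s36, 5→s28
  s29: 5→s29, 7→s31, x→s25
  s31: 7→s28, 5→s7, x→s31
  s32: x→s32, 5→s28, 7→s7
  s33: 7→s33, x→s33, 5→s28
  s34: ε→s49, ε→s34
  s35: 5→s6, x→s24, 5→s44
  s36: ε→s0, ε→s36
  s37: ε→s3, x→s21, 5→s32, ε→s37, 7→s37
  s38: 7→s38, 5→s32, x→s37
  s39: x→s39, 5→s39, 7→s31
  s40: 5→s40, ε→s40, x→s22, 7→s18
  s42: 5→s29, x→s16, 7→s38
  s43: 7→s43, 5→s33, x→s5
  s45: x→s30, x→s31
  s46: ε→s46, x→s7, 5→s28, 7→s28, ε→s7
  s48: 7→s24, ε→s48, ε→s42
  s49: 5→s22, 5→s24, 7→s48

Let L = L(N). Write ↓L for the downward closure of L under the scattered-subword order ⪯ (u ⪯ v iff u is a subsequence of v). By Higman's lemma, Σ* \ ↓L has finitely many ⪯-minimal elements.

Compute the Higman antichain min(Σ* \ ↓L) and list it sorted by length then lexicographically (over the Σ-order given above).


A = [7755, x577, x7xx75].

|Q|=50, |F|=25, |δ|=128 (31 ε).
min D↑ (23 st, q0=0, F={14}): 0:7→1,5→0,x→2 1:7→3,5→1,x→4 2:7→5,5→6,x→2 3:7→3,5→7,x→8 4:7→9,5→10,x→4 5:7→9,5→11,x→12 6:7→13,5→6,x→6 7:7→7,5→14,x→7 8:7→9,5→15,x→8 9:7→9,5→15,x→16 10:7→17,5→10,x→10 11:7→17,5→11,x→18 12:7→16,5→18,x→19 13:7→14,5→13,x→13 14:7→14,5→14,x→14 15:7→20,5→14,x→15 16:7→16,5→15,x→21 17:7→14,5→20,x→17 18:7→17,5→18,x→22 19:7→7,5→22,x→19 20:7→14,5→14,x→20 21:7→7,5→15,x→21 22:7→20,5→22,x→22 [Hopcroft].
'7755': run [32, 27, 16, 8, 4] end={s0,s28,s36,s6} — reject; 4/4 deletions ∈↓L.
'x577': run [32, 29, 16, 8, 4] end={s0,s28,s36,s6} — reject; 4/4 del acc.
'x7xx75': |S_i|=[32, 29, 22, 19, 14, 7, 4] end={s0,s28,s36,s6} ∉↓L; 6/6 deletions ∈↓L.
3 minimals (antichain).


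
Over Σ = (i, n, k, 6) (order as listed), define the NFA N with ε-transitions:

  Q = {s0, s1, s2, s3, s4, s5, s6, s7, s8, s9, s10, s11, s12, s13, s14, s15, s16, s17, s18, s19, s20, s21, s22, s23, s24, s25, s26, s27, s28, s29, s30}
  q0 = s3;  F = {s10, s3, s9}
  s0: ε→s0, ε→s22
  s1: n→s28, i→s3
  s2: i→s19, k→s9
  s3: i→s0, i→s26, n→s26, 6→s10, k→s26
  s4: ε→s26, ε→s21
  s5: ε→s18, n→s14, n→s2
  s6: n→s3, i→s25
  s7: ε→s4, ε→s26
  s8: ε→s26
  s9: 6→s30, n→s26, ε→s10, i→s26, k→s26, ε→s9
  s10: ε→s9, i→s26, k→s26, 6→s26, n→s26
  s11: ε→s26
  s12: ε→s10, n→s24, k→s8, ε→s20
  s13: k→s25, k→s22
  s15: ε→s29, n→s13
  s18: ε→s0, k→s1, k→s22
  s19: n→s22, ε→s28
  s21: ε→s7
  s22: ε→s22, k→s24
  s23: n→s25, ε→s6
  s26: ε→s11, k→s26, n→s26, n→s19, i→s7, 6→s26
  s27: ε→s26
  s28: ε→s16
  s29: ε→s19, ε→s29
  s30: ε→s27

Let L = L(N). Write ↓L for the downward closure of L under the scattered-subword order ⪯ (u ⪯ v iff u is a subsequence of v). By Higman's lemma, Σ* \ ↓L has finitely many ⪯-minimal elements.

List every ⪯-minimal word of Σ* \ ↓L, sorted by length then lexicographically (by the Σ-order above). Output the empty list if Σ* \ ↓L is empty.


A = [i, n, k, 66].

|Q|=31, |F|=3, |δ|=62 (26 ε).
min D↑ (3 st, q0=0, F={1}): 0:i→1,n→1,k→1,6→2 1:i→1,n→1,k→1,6→1 2:i→1,n→1,k→1,6→1 [Hopcroft].
'i': |S_i|=[16, 11] end={s0,s11,s16,s19,s21,s22,s24,s26,s28,s4,s7} rej; 1/1 single-dels accept.
'n': N↓-sim [16, 10] end={s11,s16,s19,s21,s22,s24,s26,s28,s4,s7} — reject; 1/1 deletions ∈↓L.
'k': |S_i|=[16, 10] end={s11,s16,s19,s21,s22,s24,s26,s28,s4,s7} — reject; 1/1 del acc.
'66': N↓-sim [16, 14, 12] end={s11,s16,s19,s21,s22,s24,s26,s27,s28,s30,s4,s7} — reject; 2/2 deletions ∈↓L.
4 minimals (antichain).


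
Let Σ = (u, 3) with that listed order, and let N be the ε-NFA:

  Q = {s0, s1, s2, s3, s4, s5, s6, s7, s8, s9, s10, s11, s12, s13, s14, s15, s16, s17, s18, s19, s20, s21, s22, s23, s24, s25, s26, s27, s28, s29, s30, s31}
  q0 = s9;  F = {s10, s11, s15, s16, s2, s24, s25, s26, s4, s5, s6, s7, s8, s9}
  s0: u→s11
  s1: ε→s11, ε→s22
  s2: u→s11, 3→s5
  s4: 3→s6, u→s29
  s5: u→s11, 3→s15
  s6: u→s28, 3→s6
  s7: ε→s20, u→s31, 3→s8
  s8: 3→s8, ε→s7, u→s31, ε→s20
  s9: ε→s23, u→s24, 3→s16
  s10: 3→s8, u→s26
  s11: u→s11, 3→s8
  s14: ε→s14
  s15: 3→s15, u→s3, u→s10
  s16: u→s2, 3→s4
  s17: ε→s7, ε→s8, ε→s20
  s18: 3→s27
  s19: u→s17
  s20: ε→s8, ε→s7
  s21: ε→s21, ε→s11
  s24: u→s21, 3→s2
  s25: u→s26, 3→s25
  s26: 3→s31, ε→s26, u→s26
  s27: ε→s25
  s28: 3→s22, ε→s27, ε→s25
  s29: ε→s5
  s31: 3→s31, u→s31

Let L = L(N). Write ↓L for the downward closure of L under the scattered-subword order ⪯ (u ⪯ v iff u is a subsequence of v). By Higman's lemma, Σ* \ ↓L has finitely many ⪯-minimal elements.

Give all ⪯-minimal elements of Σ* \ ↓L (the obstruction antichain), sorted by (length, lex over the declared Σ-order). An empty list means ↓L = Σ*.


Antichain: [uu3u, 333uu3].

|Q|=32, |F|=14, |δ|=54 (19 ε).
min D↑ (14 st, q0=0, F={9}): 0:u→1,3→2 1:u→3,3→4 2:u→4,3→5 3:u→3,3→6 4:u→3,3→7 5:u→7,3→8 6:u→9,3→6 7:u→3,3→10 8:u→11,3→8 9:u→9,3→9 10:u→12,3→10 11:u→13,3→11 12:u→13,3→6 13:u→13,3→9 (ε-aug+det+¬).
'uu3u': |S_i|=[23, 18, 9, 4, 1] end={s31} rej; 4/4 single-dels accept.
'333uu3': N↓-sim [23, 19, 17, 13, 11, 2, 1] end={s31} — reject; 6/6 del acc.
2 words, ⪯-incomp.


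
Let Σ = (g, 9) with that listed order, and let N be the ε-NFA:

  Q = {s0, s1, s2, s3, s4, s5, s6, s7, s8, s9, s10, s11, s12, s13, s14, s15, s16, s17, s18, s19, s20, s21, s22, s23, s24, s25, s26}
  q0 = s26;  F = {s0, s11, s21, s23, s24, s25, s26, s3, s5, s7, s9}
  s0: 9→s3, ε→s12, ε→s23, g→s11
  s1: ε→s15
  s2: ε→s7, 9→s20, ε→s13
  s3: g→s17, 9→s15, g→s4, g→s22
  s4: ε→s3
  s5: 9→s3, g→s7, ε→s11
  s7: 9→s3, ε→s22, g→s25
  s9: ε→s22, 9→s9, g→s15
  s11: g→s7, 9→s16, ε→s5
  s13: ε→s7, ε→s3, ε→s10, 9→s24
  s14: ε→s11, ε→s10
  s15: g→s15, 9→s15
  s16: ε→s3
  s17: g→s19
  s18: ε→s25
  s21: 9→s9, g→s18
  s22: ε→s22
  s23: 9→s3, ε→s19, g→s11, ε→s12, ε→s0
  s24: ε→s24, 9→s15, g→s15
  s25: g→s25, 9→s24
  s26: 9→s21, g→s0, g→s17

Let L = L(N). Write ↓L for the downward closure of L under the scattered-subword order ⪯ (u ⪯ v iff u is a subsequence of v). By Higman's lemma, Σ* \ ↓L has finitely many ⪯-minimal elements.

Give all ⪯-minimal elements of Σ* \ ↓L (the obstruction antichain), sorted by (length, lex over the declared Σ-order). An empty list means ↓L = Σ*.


Antichain: [g99, 99g, gggg9g].

|Q|=27, |F|=11, |δ|=52 (22 ε).
min D↑ (10 st, q0=0, F={8}): 0:g→1,9→2 1:g→3,9→4 2:g→5,9→6 3:g→7,9→4 4:g→4,9→8 5:g→5,9→9 6:g→8,9→6 7:g→5,9→4 8:g→8,9→8 9:g→8,9→8.
'g99': |S_i|=[19, 16, 8, 1] end={s15} — reject; 3/3 single-dels accept.
'99g': |S_i|=[19, 12, 4, 1] end={s15} rej; 3/3 single-dels accept.
'gggg9g': |S_i|=[19, 16, 12, 9, 8, 2, 1] end={s15} ∉↓L; 6/6 single-dels accept.
3 minimals (antichain).


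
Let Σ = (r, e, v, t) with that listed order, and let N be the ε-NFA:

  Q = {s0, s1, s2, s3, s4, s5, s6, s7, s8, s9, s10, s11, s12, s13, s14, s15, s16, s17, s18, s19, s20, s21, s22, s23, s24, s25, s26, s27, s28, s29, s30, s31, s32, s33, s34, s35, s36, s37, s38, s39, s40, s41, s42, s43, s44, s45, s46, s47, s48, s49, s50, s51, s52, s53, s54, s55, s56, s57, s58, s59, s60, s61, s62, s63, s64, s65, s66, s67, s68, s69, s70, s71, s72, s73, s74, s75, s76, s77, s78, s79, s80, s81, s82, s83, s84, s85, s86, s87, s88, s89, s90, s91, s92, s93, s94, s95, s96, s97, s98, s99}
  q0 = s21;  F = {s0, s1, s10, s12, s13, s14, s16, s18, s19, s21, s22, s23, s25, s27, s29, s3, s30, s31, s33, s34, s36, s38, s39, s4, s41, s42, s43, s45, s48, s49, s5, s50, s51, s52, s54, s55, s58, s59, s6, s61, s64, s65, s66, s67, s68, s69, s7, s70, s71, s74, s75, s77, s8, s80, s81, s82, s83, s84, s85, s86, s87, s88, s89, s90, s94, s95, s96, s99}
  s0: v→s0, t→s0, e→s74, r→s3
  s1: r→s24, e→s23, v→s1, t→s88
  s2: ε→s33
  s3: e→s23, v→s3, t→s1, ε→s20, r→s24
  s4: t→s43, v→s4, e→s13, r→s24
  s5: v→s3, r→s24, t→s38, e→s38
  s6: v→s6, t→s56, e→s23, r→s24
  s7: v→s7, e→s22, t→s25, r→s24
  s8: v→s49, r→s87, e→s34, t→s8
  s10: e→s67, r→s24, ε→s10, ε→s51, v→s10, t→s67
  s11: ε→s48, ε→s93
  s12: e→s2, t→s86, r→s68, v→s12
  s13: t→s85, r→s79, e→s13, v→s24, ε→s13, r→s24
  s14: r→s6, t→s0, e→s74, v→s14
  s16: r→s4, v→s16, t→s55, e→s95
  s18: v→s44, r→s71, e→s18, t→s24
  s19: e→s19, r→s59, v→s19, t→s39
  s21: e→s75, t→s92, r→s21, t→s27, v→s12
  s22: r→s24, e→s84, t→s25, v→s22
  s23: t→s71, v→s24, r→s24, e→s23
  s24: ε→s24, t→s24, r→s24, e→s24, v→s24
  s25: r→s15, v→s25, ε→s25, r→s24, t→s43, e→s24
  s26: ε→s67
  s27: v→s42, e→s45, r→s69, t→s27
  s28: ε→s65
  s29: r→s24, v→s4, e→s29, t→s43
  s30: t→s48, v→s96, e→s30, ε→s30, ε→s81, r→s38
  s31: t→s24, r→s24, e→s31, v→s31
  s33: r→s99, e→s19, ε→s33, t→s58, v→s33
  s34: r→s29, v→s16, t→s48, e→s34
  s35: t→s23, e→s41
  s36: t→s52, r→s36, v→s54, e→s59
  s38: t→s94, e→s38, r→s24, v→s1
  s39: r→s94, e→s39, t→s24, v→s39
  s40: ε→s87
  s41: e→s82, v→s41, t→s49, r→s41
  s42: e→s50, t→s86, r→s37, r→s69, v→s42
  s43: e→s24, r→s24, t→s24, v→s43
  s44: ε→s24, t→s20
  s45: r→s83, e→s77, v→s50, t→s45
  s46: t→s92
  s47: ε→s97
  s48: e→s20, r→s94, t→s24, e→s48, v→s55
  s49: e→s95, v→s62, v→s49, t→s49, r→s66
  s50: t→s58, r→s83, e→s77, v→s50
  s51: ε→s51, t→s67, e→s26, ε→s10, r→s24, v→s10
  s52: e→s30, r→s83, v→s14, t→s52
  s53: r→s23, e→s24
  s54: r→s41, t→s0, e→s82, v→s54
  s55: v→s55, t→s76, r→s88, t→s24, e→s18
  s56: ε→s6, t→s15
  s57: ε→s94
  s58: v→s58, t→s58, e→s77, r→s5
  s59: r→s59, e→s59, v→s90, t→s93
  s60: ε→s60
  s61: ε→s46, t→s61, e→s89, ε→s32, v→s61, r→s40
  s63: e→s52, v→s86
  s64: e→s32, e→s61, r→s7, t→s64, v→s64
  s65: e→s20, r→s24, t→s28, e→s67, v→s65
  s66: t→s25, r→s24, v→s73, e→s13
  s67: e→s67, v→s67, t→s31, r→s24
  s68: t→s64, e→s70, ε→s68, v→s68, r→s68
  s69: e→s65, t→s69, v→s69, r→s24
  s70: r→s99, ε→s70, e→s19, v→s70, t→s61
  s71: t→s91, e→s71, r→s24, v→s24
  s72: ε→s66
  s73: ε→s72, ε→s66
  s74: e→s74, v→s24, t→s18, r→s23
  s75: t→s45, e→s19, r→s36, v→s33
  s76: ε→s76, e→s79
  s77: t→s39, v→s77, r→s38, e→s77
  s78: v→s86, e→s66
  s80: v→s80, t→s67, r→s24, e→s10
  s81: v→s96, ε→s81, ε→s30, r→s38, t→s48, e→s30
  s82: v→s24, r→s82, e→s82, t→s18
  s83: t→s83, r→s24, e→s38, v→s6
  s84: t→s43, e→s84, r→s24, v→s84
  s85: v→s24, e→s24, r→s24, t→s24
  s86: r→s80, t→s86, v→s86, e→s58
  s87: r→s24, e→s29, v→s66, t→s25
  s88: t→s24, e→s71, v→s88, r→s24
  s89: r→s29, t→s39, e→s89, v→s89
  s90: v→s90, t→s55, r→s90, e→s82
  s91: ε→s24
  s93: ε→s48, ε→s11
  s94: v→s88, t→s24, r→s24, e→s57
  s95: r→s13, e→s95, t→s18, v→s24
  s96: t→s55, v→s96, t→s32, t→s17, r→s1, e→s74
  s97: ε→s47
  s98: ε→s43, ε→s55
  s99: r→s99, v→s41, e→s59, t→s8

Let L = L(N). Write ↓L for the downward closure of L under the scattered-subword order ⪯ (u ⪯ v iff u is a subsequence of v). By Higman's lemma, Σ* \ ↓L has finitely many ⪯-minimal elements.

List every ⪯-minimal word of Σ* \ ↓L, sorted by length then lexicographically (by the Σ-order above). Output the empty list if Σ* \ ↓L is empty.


|Q|=100, |F|=68, |δ|=337 (38 ε).
min D↑ (67 st, q0=0, F={24}): 0:r→0,e→1,v→2,t→3 1:r→4,e→5,v→6,t→7 2:r→8,e→6,v→2,t→9 3:r→10,e→7,v→11,t→3 4:r→4,e→12,v→13,t→14 5:r→12,e→5,v→5,t→15 6:r→16,e→5,v→6,t→17 7:r→18,e→19,v→20,t→7 8:r→8,e→21,v→8,t→22 9:r→23,e→17,v→9,t→9 10:r→24,e→25,v→10,t→10 11:r→10,e→20,v→11,t→9 12:r→12,e→12,v→26,t→27 13:r→28,e→29,v→13,t→30 14:r→18,e→31,v→32,t→14 15:r→33,e→15,v→15,t→24 16:r→16,e→12,v→28,t→34 17:r→35,e→19,v→17,t→17 18:r→24,e→36,v→37,t→18 19:r→36,e→19,v→19,t→15 20:r→18,e→19,v→20,t→17 21:r→16,e→5,v→21,t→38 22:r→39,e→38,v→22,t→22 23:r→24,e→40,v→23,t→41 24:r→24,e→24,v→24,t→24 25:r→24,e→41,v→25,t→25 26:r→26,e→29,v→26,t→42 27:r→33,e→27,v→42,t→24 28:r→28,e→29,v→28,t→43 29:r→29,e→29,v→24,t→44 30:r→45,e→46,v→30,t→30 31:r→36,e→31,v→47,t→27 32:r→37,e→46,v→32,t→30 33:r→24,e→33,v→48,t→24 34:r→49,e→50,v→43,t→34 35:r→24,e→36,v→45,t→36 36:r→24,e→36,v→51,t→33 37:r→24,e→52,v→37,t→37 38:r→49,e→53,v→38,t→38 39:r→24,e→54,v→39,t→55 40:r→24,e→41,v→40,t→41 41:r→24,e→41,v→41,t→56 42:r→48,e→44,v→42,t→24 43:r→57,e→58,v→43,t→43 44:r→59,e→44,v→24,t→24 45:r→24,e→52,v→45,t→51 46:r→52,e→46,v→24,t→44 47:r→51,e→46,v→47,t→42 48:r→24,e→59,v→48,t→24 49:r→24,e→60,v→57,t→55 50:r→60,e→50,v→61,t→27 51:r→24,e→52,v→51,t→48 52:r→24,e→52,v→24,t→59 53:r→60,e→53,v→53,t→15 54:r→24,e→62,v→54,t→55 55:r→24,e→24,v→55,t→63 56:r→24,e→56,v→56,t→24 57:r→24,e→64,v→57,t→55 58:r→64,e→58,v→24,t→44 59:r→24,e→59,v→24,t→24 60:r→24,e→60,v→65,t→63 61:r→65,e→58,v→61,t→42 62:r→24,e→62,v→62,t→63 63:r→24,e→24,v→63,t→24 64:r→24,e→64,v→24,t→66 65:r→24,e→64,v→65,t→63 66:r→24,e→24,v→24,t→24.
'trr': N↓-sim [91, 76, 41, 3] end={s15,s24,s79} ∉↓L; 3/3 del acc.
'eett': N↓-sim [91, 80, 43, 21, 5] end={s20,s24,s76,s79,s91} rej; 4/4 del acc.
'ervev': |S_i|=[91, 80, 57, 38, 13, 3] end={s20,s24,s44} — reject; 5/5 deletions ∈↓L.
'vrtrte': run [91, 83, 69, 54, 22, 6, 1] end={s24} ∉↓L; 6/6 del acc.
'vtrttt': run [91, 83, 66, 34, 15, 8, 2] end={s24,s91} ∉↓L; 6/6 del acc.
5 words, ⪯-incomp.

min(Σ*\↓L) = [trr, eett, ervev, vrtrte, vtrttt].


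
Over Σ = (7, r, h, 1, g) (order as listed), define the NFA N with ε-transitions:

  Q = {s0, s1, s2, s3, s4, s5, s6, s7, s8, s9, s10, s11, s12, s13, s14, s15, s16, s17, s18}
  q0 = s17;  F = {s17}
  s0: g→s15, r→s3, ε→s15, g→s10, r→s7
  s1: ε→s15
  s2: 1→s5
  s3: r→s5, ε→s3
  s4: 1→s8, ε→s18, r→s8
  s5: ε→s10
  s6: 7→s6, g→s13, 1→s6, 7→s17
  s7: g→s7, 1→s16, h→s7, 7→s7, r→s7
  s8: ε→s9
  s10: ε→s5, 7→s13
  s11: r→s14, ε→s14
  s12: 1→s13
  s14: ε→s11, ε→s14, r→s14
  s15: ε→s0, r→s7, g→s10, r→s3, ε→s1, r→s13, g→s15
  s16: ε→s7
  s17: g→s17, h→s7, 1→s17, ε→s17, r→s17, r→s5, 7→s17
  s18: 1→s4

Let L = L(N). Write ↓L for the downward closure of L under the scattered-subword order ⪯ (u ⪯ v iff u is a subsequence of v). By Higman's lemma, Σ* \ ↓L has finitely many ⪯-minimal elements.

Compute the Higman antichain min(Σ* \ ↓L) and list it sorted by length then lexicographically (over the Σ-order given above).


min(Σ*\↓L) = [h].

|Q|=19, |F|=1, |δ|=47 (14 ε).
min D↑ (2 st, q0=0, F={1}): 0:7→0,r→0,h→1,1→0,g→0 1:7→1,r→1,h→1,1→1,g→1 [Hopcroft].
'h': N↓-sim [6, 2] end={s16,s7} — reject; 1/1 single-dels accept.
1 minimals (antichain).


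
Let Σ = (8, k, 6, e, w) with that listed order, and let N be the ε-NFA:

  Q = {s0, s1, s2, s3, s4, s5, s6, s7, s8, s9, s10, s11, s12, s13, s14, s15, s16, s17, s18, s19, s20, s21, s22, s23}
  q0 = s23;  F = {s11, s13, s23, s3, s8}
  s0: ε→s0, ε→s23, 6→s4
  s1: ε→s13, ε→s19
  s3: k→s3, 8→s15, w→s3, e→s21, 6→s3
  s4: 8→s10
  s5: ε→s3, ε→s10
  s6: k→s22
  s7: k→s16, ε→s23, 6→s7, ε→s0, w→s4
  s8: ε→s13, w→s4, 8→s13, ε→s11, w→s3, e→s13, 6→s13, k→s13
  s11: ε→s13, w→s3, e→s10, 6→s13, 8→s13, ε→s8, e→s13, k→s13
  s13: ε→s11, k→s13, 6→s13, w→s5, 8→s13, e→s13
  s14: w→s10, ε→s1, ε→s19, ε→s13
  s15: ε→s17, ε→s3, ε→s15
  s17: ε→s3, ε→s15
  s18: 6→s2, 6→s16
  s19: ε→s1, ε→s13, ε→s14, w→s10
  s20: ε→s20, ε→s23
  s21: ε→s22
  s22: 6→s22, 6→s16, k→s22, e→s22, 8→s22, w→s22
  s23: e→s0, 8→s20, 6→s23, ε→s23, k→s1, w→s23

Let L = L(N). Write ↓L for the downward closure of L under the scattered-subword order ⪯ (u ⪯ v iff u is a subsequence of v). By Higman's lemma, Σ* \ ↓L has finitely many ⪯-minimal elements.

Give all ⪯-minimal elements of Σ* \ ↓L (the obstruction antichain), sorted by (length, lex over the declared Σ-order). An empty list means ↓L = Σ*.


|Q|=24, |F|=5, |δ|=71 (28 ε).
min D↑ (4 st, q0=0, F={3}): 0:8→0,k→1,6→0,e→0,w→0 1:8→1,k→1,6→1,e→1,w→2 2:8→2,k→2,6→2,e→3,w→2 3:8→3,k→3,6→3,e→3,w→3 (ε-aug+det+¬).
'kwe': run [18, 15, 9, 3] end={s16,s21,s22} ∉↓L; 3/3 deletions ∈↓L.
1 obstructions.

min(Σ*\↓L) = [kwe].


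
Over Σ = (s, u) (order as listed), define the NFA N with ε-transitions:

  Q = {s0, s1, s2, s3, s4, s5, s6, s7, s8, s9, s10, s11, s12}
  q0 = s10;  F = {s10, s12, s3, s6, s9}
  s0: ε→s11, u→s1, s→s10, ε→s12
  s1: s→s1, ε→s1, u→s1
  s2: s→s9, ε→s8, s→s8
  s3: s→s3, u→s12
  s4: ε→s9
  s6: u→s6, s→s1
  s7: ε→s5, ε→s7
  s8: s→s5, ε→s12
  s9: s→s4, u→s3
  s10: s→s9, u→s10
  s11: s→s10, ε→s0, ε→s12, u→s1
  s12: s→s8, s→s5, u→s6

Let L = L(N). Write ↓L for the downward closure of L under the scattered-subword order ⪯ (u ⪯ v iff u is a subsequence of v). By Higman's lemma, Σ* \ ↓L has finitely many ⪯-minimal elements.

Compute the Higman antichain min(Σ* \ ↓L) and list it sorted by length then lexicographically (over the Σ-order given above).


|Q|=13, |F|=5, |δ|=30 (10 ε).
min D↑ (6 st, q0=0, F={5}): 0:s→1,u→0 1:s→1,u→2 2:s→2,u→3 3:s→3,u→4 4:s→5,u→4 5:s→5,u→5 [Hopcroft].
'suuus': N↓-sim [9, 8, 6, 5, 2, 1] end={s1} ∉↓L; 5/5 deletions ∈↓L.
1 obstructions.

min(Σ*\↓L) = [suuus].


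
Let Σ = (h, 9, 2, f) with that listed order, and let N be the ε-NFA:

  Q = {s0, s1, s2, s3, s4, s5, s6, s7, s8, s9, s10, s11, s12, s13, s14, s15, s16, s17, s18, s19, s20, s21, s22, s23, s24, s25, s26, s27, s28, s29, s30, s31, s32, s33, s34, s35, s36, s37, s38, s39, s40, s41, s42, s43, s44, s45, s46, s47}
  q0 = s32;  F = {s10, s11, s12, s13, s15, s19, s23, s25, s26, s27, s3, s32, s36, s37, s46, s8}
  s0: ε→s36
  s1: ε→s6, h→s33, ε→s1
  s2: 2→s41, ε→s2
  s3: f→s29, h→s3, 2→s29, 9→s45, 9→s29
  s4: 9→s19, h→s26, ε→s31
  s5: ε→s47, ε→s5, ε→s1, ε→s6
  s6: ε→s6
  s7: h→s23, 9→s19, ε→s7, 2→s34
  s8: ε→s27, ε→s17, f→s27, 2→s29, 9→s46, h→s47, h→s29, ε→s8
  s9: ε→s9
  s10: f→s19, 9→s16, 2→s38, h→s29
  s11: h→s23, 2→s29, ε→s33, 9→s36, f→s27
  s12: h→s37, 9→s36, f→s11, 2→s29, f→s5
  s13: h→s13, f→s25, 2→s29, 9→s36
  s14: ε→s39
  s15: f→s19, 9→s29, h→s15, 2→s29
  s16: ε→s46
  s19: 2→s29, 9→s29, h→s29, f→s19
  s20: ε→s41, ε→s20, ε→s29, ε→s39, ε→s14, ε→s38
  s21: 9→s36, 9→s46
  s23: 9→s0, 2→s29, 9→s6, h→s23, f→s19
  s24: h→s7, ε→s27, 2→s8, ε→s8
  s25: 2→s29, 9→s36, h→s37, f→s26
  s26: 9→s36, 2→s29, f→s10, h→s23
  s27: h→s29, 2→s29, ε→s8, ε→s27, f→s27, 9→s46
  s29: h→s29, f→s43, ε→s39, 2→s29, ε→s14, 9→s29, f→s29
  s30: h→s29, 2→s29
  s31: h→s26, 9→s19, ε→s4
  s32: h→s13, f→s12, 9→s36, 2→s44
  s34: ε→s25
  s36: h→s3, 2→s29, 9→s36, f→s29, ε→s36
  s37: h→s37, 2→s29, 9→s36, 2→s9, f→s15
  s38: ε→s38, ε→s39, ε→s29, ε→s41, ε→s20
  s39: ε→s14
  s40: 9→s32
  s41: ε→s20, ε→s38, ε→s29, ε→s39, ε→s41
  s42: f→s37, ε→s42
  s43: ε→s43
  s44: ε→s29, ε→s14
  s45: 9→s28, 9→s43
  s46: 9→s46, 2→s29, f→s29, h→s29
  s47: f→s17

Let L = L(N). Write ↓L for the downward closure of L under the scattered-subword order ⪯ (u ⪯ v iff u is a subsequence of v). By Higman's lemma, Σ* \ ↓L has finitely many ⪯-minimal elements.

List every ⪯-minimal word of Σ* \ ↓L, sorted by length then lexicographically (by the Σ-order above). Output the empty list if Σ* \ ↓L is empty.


Antichain: [2, 9f, 9h9, fhf9, fffh, hffff9].

|Q|=48, |F|=16, |δ|=142 (48 ε).
min D↑ (16 st, q0=0, F={3}): 0:h→1,9→2,2→3,f→4 1:h→1,9→2,2→3,f→5 2:h→6,9→2,2→3,f→3 3:h→3,9→3,2→3,f→3 4:h→7,9→2,2→3,f→8 5:h→7,9→2,2→3,f→9 6:h→6,9→3,2→3,f→3 7:h→7,9→2,2→3,f→10 8:h→11,9→2,2→3,f→12 9:h→11,9→2,2→3,f→13 10:h→10,9→3,2→3,f→14 11:h→11,9→2,2→3,f→14 12:h→3,9→15,2→3,f→12 13:h→3,9→15,2→3,f→14 14:h→3,9→3,2→3,f→14 15:h→3,9→15,2→3,f→3 (ε-aug+det+¬).
'2': N↓-sim [35, 9] end={s14,s20,s29,s38,s39,s41,s43,s44,s9} rej; 1/1 deletions ∈↓L.
'9f': run [35, 12, 4] end={s14,s29,s39,s43} — reject; 2/2 deletions ∈↓L.
'9h9': run [35, 12, 7, 6] end={s14,s28,s29,s39,s43,s45} — reject; 3/3 deletions ∈↓L.
'fhf9': N↓-sim [35, 32, 18, 7, 4] end={s14,s29,s39,s43} ∉↓L; 4/4 single-dels accept.
'fffh': |S_i|=[35, 32, 28, 15, 6] end={s14,s17,s29,s39,s43,s47} ∉↓L; 4/4 single-dels accept.
'hffff9': |S_i|=[35, 27, 24, 20, 11, 5, 4] end={s14,s29,s39,s43} — reject; 6/6 single-dels accept.
6 obstructions.


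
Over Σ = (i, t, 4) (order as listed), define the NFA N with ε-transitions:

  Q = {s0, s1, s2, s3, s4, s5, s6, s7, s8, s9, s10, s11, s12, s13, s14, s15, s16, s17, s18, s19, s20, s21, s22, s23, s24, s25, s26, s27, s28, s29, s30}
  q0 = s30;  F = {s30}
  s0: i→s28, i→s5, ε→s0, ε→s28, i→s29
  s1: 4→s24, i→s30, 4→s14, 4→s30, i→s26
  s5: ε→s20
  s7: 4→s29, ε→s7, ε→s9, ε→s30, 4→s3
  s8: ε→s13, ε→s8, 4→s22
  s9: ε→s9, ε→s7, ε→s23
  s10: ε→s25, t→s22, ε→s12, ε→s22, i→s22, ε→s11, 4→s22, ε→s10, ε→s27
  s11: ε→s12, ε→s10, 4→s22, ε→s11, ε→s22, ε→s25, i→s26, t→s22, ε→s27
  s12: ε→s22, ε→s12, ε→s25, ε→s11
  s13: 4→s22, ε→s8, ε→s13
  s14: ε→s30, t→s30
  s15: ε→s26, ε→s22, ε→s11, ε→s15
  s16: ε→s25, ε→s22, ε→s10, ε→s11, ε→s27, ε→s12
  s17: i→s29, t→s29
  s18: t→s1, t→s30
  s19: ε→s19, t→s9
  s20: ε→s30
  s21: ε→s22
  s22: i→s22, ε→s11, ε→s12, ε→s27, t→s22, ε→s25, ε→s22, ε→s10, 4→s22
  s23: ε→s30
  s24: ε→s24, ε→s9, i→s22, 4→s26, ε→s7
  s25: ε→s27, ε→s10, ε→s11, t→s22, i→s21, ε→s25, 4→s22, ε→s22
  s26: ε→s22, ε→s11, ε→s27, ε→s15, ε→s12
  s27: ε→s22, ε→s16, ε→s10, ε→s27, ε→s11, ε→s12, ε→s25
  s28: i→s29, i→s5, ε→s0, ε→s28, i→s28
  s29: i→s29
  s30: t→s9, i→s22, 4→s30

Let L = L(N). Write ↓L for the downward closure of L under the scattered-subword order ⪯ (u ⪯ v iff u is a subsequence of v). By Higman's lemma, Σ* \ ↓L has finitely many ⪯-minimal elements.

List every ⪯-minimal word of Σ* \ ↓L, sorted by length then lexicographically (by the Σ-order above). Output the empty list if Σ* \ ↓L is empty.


|Q|=31, |F|=1, |δ|=111 (72 ε).
min D↑ (2 st, q0=0, F={1}): 0:i→1,t→0,4→0 1:i→1,t→1,4→1 (ε-aug+det+¬).
'i': run [16, 11] end={s10,s11,s12,s15,s16,s21,s22,s25,s26,s27,s29} rej; 1/1 del acc.
1 obstructions.

Antichain: [i].


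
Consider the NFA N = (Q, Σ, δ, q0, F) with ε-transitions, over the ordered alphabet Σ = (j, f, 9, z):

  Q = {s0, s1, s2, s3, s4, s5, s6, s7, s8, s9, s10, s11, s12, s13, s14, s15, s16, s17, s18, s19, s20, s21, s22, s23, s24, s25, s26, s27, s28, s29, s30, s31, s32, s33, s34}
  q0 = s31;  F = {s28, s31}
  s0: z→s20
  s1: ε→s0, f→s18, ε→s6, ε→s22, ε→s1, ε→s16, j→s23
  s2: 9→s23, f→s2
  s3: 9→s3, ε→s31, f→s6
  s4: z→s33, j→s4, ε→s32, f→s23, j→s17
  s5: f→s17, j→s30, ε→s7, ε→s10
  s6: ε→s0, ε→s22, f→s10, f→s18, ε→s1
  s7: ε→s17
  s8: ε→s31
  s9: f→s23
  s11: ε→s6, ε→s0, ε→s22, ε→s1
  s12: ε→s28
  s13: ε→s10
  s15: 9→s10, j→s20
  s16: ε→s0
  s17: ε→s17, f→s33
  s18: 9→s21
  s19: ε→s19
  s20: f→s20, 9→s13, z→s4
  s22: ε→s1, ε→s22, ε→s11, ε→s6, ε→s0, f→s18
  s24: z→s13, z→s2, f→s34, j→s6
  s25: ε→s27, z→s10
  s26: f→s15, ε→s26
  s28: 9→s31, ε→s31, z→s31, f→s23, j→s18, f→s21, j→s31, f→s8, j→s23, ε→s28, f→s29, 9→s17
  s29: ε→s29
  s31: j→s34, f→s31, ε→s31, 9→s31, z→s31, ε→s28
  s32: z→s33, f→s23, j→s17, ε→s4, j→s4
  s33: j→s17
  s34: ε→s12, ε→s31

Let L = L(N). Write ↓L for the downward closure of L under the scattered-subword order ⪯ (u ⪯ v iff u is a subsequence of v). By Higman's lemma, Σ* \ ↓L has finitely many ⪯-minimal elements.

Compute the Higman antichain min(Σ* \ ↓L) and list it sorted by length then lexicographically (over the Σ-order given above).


Antichain: [].

|Q|=35, |F|=2, |δ|=87 (38 ε).
min D↑ (1 st, q0=0, F={}): 0:j→0,f→0,9→0,z→0.
L(D↑) = ∅ ⇒ ↓L = Σ*.
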